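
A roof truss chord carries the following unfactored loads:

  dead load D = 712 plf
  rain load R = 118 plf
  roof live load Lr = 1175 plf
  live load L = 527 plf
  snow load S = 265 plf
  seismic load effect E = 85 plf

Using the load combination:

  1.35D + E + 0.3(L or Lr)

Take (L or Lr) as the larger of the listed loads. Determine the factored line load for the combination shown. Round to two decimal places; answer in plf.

(L or Lr) → Lr = 1175 plf.
1.35(712) + 1.0(85) + 0.3(1175) = 1398.70
w_u = 1398.70 plf.

1398.70 plf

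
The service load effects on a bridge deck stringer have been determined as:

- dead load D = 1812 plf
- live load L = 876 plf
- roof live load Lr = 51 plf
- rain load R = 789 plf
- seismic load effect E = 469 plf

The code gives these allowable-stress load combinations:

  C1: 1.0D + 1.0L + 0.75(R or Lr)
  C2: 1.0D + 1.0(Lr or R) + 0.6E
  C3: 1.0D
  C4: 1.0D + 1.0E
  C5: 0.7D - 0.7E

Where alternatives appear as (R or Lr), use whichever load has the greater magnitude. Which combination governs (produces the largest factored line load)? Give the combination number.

(R or Lr) → R = 789 plf; (Lr or R) → R = 789 plf.
C1: 1.0(1812) + 1.0(876) + 0.75(789) = 1812.0 + 876.0 + 591.8 = 3279.8
C2: 1.0(1812) + 1.0(789) + 0.6(469) = 1812.0 + 789.0 + 281.4 = 2882.4
C3: 1.0(1812) = 1812.0
C4: 1.0(1812) + 1.0(469) = 1812.0 + 469.0 = 2281.0
C5: 0.7(1812) - 0.7(469) = 1268.4 - 328.3 = 940.1
The largest value is 3279.8 plf from combination 1.

Combination 1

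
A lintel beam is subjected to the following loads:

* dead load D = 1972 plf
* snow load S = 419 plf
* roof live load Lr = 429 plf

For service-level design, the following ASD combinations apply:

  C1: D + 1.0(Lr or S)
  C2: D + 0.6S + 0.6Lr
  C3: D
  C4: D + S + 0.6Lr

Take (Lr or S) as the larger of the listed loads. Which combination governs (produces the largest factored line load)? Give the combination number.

(Lr or S) → Lr = 429 plf.
C1: 1.0(1972) + 1.0(429) = 2401.0
C2: 1.0(1972) + 0.6(419) + 0.6(429) = 2480.8
C3: 1.0(1972) = 1972.0
C4: 1.0(1972) + 1.0(419) + 0.6(429) = 2648.4
The largest value is 2648.4 plf from combination 4.

Combination 4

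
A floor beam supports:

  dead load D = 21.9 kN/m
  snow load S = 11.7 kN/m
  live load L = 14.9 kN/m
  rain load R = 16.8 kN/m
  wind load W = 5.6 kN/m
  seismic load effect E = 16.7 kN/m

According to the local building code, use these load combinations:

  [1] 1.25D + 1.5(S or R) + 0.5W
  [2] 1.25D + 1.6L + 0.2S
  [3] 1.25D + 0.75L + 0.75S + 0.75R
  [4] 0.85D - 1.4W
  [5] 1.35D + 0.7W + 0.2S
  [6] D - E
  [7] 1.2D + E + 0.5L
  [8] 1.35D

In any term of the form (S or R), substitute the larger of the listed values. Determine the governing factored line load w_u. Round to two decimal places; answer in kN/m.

59.93 kN/m

(S or R) → R = 16.8 kN/m.
[1] 1.25(21.9) + 1.5(16.8) + 0.5(5.6) = 27.38 + 25.20 + 2.80 = 55.38
[2] 1.25(21.9) + 1.6(14.9) + 0.2(11.7) = 27.38 + 23.84 + 2.34 = 53.56
[3] 1.25(21.9) + 0.75(14.9) + 0.75(11.7) + 0.75(16.8) = 59.93
[4] 0.85(21.9) - 1.4(5.6) = 18.62 - 7.84 = 10.78
[5] 1.35(21.9) + 0.7(5.6) + 0.2(11.7) = 29.57 + 3.92 + 2.34 = 35.83
[6] 1.0(21.9) - 1.0(16.7) = 21.90 - 16.70 = 5.20
[7] 1.2(21.9) + 1.0(16.7) + 0.5(14.9) = 26.28 + 16.70 + 7.45 = 50.43
[8] 1.35(21.9) = 29.57
The controlling combination is 3, giving 59.93 kN/m.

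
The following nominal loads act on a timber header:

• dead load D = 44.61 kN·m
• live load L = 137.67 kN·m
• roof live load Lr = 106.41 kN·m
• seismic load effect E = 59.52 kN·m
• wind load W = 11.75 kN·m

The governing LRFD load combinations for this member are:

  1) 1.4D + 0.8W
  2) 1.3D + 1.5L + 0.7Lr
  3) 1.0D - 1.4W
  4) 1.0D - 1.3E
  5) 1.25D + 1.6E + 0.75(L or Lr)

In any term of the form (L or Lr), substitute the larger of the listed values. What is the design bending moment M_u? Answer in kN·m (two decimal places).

(L or Lr) → L = 137.67 kN·m.
1) 1.4(44.61) + 0.8(11.75) = 62.45 + 9.40 = 71.85
2) 1.3(44.61) + 1.5(137.67) + 0.7(106.41) = 57.99 + 206.51 + 74.49 = 338.99
3) 1.0(44.61) - 1.4(11.75) = 44.61 - 16.45 = 28.16
4) 1.0(44.61) - 1.3(59.52) = 44.61 - 77.38 = -32.77
5) 1.25(44.61) + 1.6(59.52) + 0.75(137.67) = 254.25
Maximum is from combination 2.

338.99 kN·m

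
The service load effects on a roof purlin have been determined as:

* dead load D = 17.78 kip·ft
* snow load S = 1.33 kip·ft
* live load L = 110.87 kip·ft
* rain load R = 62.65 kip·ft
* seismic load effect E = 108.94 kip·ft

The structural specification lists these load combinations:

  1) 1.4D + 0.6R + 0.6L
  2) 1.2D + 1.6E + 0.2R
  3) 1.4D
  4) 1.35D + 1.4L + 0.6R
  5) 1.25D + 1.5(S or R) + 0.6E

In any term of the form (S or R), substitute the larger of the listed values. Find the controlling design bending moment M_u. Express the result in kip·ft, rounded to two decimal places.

216.81 kip·ft

(S or R) → R = 62.65 kip·ft.
1) 1.4(17.78) + 0.6(62.65) + 0.6(110.87) = 129.00
2) 1.2(17.78) + 1.6(108.94) + 0.2(62.65) = 208.17
3) 1.4(17.78) = 24.89
4) 1.35(17.78) + 1.4(110.87) + 0.6(62.65) = 216.81
5) 1.25(17.78) + 1.5(62.65) + 0.6(108.94) = 181.56
Maximum is from combination 4.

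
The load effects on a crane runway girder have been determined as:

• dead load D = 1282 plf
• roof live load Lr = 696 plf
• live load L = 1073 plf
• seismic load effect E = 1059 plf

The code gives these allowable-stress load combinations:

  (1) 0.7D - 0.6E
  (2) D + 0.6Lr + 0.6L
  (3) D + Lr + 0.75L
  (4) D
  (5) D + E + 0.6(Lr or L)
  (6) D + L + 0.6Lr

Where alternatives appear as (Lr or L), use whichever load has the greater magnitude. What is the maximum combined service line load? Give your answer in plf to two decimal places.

(Lr or L) → L = 1073 plf.
(1) 0.7(1282) - 0.6(1059) = 897.40 - 635.40 = 262.00
(2) 1.0(1282) + 0.6(696) + 0.6(1073) = 1282.00 + 417.60 + 643.80 = 2343.40
(3) 1.0(1282) + 1.0(696) + 0.75(1073) = 1282.00 + 696.00 + 804.75 = 2782.75
(4) 1.0(1282) = 1282.00
(5) 1.0(1282) + 1.0(1059) + 0.6(1073) = 1282.00 + 1059.00 + 643.80 = 2984.80
(6) 1.0(1282) + 1.0(1073) + 0.6(696) = 1282.00 + 1073.00 + 417.60 = 2772.60
Combination 5 governs: w = 2984.80 plf.

2984.80 plf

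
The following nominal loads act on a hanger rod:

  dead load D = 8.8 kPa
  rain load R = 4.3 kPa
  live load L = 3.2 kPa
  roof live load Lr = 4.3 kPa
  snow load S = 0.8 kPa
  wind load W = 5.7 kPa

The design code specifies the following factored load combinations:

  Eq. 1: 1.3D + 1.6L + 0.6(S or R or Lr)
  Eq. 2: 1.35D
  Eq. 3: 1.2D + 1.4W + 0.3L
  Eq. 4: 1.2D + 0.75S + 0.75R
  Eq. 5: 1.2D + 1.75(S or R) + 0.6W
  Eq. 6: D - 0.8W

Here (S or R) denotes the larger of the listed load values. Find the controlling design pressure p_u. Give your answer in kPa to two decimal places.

(S or R or Lr) → R = 4.3 kPa; (S or R) → R = 4.3 kPa.
Eq. 1: 1.3(8.8) + 1.6(3.2) + 0.6(4.3) = 11.44 + 5.12 + 2.58 = 19.14
Eq. 2: 1.35(8.8) = 11.88
Eq. 3: 1.2(8.8) + 1.4(5.7) + 0.3(3.2) = 10.56 + 7.98 + 0.96 = 19.50
Eq. 4: 1.2(8.8) + 0.75(0.8) + 0.75(4.3) = 10.56 + 0.60 + 3.23 = 14.39
Eq. 5: 1.2(8.8) + 1.75(4.3) + 0.6(5.7) = 10.56 + 7.53 + 3.42 = 21.51
Eq. 6: 1.0(8.8) - 0.8(5.7) = 8.80 - 4.56 = 4.24
The controlling combination is 5, giving 21.51 kPa.

21.51 kPa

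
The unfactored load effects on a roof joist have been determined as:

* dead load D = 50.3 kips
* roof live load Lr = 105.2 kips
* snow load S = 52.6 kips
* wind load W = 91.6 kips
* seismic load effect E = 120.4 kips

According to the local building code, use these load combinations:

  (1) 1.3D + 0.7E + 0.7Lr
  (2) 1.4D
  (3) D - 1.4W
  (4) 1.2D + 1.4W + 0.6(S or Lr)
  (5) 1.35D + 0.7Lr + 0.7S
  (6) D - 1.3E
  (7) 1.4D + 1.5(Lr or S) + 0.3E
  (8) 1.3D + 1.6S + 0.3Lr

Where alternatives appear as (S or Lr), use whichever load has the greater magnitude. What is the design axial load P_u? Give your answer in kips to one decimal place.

264.3 kips

(S or Lr) → Lr = 105.2 kips; (Lr or S) → Lr = 105.2 kips.
(1) 1.3(50.3) + 0.7(120.4) + 0.7(105.2) = 65.4 + 84.3 + 73.6 = 223.3
(2) 1.4(50.3) = 70.4
(3) 1.0(50.3) - 1.4(91.6) = 50.3 - 128.2 = -77.9
(4) 1.2(50.3) + 1.4(91.6) + 0.6(105.2) = 60.4 + 128.2 + 63.1 = 251.7
(5) 1.35(50.3) + 0.7(105.2) + 0.7(52.6) = 178.4
(6) 1.0(50.3) - 1.3(120.4) = 50.3 - 156.5 = -106.2
(7) 1.4(50.3) + 1.5(105.2) + 0.3(120.4) = 70.4 + 157.8 + 36.1 = 264.3
(8) 1.3(50.3) + 1.6(52.6) + 0.3(105.2) = 181.1
Maximum is from combination 7.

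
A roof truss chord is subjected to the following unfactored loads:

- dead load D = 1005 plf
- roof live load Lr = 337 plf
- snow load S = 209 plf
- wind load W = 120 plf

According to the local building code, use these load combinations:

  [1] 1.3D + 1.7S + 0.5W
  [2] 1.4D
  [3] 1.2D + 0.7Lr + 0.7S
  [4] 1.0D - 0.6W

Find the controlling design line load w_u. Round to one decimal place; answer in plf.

[1] 1.3(1005) + 1.7(209) + 0.5(120) = 1721.8
[2] 1.4(1005) = 1407.0
[3] 1.2(1005) + 0.7(337) + 0.7(209) = 1588.2
[4] 1.0(1005) - 0.6(120) = 933.0
Maximum is from combination 1.

1721.8 plf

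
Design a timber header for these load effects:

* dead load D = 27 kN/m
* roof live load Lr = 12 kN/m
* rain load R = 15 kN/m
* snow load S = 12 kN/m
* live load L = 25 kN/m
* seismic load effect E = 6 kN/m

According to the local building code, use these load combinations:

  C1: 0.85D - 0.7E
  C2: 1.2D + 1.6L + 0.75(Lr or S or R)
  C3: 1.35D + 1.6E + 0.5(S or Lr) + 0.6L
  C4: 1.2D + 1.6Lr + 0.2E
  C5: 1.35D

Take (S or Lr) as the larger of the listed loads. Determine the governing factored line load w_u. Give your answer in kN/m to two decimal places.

83.65 kN/m

(Lr or S or R) → R = 15 kN/m; (S or Lr) → S = 12 kN/m.
C1: 0.85(27) - 0.7(6) = 18.75
C2: 1.2(27) + 1.6(25) + 0.75(15) = 83.65
C3: 1.35(27) + 1.6(6) + 0.5(12) + 0.6(25) = 67.05
C4: 1.2(27) + 1.6(12) + 0.2(6) = 52.80
C5: 1.35(27) = 36.45
Combination 2 governs: w_u = 83.65 kN/m.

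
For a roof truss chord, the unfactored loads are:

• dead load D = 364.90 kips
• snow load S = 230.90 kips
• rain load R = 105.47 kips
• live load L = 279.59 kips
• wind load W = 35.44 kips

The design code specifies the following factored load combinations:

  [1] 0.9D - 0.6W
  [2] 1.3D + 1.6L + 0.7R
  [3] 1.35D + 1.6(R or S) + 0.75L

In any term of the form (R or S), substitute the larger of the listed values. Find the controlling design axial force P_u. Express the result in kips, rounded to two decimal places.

(R or S) → S = 230.90 kips.
[1] 0.9(364.90) - 0.6(35.44) = 307.15
[2] 1.3(364.90) + 1.6(279.59) + 0.7(105.47) = 995.54
[3] 1.35(364.90) + 1.6(230.90) + 0.75(279.59) = 1071.75
Combination 3 governs: P_u = 1071.75 kips.

1071.75 kips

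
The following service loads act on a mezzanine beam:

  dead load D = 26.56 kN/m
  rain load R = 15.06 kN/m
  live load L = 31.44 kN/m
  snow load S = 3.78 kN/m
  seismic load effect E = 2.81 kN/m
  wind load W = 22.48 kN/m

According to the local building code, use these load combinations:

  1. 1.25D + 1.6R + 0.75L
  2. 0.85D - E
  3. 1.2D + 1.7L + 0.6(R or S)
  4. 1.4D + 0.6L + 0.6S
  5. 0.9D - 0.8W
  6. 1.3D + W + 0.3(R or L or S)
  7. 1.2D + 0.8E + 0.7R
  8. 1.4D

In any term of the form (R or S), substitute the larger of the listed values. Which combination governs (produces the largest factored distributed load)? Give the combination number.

(R or S) → R = 15.06 kN/m; (R or L or S) → L = 31.44 kN/m.
1. 1.25(26.56) + 1.6(15.06) + 0.75(31.44) = 33.20 + 24.10 + 23.58 = 80.88
2. 0.85(26.56) - 1.0(2.81) = 22.58 - 2.81 = 19.77
3. 1.2(26.56) + 1.7(31.44) + 0.6(15.06) = 31.87 + 53.45 + 9.04 = 94.36
4. 1.4(26.56) + 0.6(31.44) + 0.6(3.78) = 58.32
5. 0.9(26.56) - 0.8(22.48) = 23.90 - 17.98 = 5.92
6. 1.3(26.56) + 1.0(22.48) + 0.3(31.44) = 34.53 + 22.48 + 9.43 = 66.44
7. 1.2(26.56) + 0.8(2.81) + 0.7(15.06) = 31.87 + 2.25 + 10.54 = 44.66
8. 1.4(26.56) = 37.18
The largest value is 94.36 kN/m from combination 3.

Combination 3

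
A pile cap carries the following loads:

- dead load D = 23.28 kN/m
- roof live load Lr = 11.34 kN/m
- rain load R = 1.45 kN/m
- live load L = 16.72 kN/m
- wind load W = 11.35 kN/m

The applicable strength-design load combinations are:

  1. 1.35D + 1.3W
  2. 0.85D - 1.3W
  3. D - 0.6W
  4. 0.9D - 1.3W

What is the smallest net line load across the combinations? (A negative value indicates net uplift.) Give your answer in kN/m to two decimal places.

1. 1.35(23.28) + 1.3(11.35) = 46.18
2. 0.85(23.28) - 1.3(11.35) = 5.03
3. 1.0(23.28) - 0.6(11.35) = 16.47
4. 0.9(23.28) - 1.3(11.35) = 6.20
Combination 2 gives the minimum: 5.03 kN/m.

5.03 kN/m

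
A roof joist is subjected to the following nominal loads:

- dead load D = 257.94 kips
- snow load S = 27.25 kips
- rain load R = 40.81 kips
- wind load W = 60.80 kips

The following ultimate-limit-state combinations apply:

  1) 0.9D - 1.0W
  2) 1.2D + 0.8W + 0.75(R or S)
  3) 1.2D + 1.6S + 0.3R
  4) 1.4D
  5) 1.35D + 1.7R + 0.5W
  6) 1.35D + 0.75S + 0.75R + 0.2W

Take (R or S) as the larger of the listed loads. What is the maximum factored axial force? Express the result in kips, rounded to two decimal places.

448.00 kips

(R or S) → R = 40.81 kips.
1) 0.9(257.94) - 1.0(60.80) = 171.35
2) 1.2(257.94) + 0.8(60.80) + 0.75(40.81) = 388.78
3) 1.2(257.94) + 1.6(27.25) + 0.3(40.81) = 365.37
4) 1.4(257.94) = 361.12
5) 1.35(257.94) + 1.7(40.81) + 0.5(60.80) = 448.00
6) 1.35(257.94) + 0.75(27.25) + 0.75(40.81) + 0.2(60.80) = 411.42
Maximum is from combination 5.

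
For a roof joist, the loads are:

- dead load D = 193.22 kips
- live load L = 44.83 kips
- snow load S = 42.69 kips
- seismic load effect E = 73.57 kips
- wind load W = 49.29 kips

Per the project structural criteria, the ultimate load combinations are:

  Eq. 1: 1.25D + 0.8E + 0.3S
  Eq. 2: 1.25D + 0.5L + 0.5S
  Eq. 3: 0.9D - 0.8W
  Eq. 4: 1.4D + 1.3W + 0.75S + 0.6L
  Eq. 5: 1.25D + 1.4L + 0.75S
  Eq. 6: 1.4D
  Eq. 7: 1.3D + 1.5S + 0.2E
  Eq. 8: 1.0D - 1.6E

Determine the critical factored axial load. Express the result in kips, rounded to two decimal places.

Eq. 1: 1.25(193.22) + 0.8(73.57) + 0.3(42.69) = 313.19
Eq. 2: 1.25(193.22) + 0.5(44.83) + 0.5(42.69) = 285.29
Eq. 3: 0.9(193.22) - 0.8(49.29) = 173.90 - 39.43 = 134.47
Eq. 4: 1.4(193.22) + 1.3(49.29) + 0.75(42.69) + 0.6(44.83) = 393.50
Eq. 5: 1.25(193.22) + 1.4(44.83) + 0.75(42.69) = 336.30
Eq. 6: 1.4(193.22) = 270.51
Eq. 7: 1.3(193.22) + 1.5(42.69) + 0.2(73.57) = 251.19 + 64.04 + 14.71 = 329.94
Eq. 8: 1.0(193.22) - 1.6(73.57) = 193.22 - 117.71 = 75.51
Combination 4 governs: P_u = 393.50 kips.

393.50 kips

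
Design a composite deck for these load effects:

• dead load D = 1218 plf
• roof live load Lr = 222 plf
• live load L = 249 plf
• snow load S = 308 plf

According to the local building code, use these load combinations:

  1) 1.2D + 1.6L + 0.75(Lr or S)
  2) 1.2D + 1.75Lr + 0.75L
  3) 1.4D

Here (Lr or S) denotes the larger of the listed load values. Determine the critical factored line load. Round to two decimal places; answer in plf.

(Lr or S) → S = 308 plf.
1) 1.2(1218) + 1.6(249) + 0.75(308) = 2091.00
2) 1.2(1218) + 1.75(222) + 0.75(249) = 2036.85
3) 1.4(1218) = 1705.20
Maximum is from combination 1.

2091.00 plf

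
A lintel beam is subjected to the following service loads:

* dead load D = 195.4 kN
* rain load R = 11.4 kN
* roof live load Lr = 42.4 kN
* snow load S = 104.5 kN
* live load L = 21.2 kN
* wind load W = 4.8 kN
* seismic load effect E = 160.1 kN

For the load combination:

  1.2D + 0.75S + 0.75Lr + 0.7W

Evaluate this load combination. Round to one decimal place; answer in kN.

348.0 kN

1.2(195.4) + 0.75(104.5) + 0.75(42.4) + 0.7(4.8) = 348.0
P_u = 348.0 kN.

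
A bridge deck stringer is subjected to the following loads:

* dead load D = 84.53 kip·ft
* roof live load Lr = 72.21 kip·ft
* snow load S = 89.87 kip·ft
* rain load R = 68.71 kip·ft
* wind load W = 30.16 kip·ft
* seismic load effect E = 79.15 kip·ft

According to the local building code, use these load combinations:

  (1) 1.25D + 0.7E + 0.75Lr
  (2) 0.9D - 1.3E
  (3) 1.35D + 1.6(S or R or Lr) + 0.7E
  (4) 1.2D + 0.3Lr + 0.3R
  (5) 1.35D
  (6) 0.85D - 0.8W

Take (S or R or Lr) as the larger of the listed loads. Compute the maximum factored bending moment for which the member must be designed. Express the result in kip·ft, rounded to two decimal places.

(S or R or Lr) → S = 89.87 kip·ft.
(1) 1.25(84.53) + 0.7(79.15) + 0.75(72.21) = 105.66 + 55.41 + 54.16 = 215.23
(2) 0.9(84.53) - 1.3(79.15) = 76.08 - 102.90 = -26.82
(3) 1.35(84.53) + 1.6(89.87) + 0.7(79.15) = 313.31
(4) 1.2(84.53) + 0.3(72.21) + 0.3(68.71) = 101.44 + 21.66 + 20.61 = 143.71
(5) 1.35(84.53) = 114.12
(6) 0.85(84.53) - 0.8(30.16) = 71.85 - 24.13 = 47.72
The controlling combination is 3, giving 313.31 kip·ft.

313.31 kip·ft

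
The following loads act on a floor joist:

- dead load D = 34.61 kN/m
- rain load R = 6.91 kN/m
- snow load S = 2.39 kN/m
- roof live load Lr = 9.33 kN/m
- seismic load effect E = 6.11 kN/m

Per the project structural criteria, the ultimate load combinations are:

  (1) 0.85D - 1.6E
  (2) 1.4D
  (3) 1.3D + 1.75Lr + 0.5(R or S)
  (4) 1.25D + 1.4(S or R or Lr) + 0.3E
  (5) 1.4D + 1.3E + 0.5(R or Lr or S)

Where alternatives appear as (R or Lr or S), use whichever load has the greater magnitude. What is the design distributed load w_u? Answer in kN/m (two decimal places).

64.78 kN/m

(R or S) → R = 6.91 kN/m; (S or R or Lr) → Lr = 9.33 kN/m; (R or Lr or S) → Lr = 9.33 kN/m.
(1) 0.85(34.61) - 1.6(6.11) = 29.42 - 9.78 = 19.64
(2) 1.4(34.61) = 48.45
(3) 1.3(34.61) + 1.75(9.33) + 0.5(6.91) = 44.99 + 16.33 + 3.46 = 64.78
(4) 1.25(34.61) + 1.4(9.33) + 0.3(6.11) = 58.16
(5) 1.4(34.61) + 1.3(6.11) + 0.5(9.33) = 48.45 + 7.94 + 4.67 = 61.06
Maximum is from combination 3.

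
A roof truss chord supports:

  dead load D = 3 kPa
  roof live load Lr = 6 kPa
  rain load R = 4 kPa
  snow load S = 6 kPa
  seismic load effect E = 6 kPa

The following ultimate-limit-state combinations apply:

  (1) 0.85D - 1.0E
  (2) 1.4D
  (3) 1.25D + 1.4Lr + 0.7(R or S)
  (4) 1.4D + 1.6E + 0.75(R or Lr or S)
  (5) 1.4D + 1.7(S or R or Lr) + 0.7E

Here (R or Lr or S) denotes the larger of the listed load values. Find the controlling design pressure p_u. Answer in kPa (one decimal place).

18.6 kPa

(R or S) → S = 6 kPa; (R or Lr or S) → Lr = 6 kPa; (S or R or Lr) → S = 6 kPa.
(1) 0.85(3) - 1.0(6) = -3.5
(2) 1.4(3) = 4.2
(3) 1.25(3) + 1.4(6) + 0.7(6) = 3.8 + 8.4 + 4.2 = 16.4
(4) 1.4(3) + 1.6(6) + 0.75(6) = 4.2 + 9.6 + 4.5 = 18.3
(5) 1.4(3) + 1.7(6) + 0.7(6) = 4.2 + 10.2 + 4.2 = 18.6
The controlling combination is 5, giving 18.6 kPa.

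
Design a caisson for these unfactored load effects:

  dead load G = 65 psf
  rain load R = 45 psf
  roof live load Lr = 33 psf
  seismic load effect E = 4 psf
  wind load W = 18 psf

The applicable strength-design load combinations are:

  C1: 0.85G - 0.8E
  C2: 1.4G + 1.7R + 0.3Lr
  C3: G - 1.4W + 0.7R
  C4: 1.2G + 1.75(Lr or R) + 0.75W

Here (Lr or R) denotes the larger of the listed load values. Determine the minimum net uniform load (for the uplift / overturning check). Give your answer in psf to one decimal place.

(Lr or R) → R = 45 psf.
C1: 0.85(65) - 0.8(4) = 55.3 - 3.2 = 52.1
C2: 1.4(65) + 1.7(45) + 0.3(33) = 91.0 + 76.5 + 9.9 = 177.4
C3: 1.0(65) - 1.4(18) + 0.7(45) = 65.0 - 25.2 + 31.5 = 71.3
C4: 1.2(65) + 1.75(45) + 0.75(18) = 78.0 + 78.8 + 13.5 = 170.3
Combination 1 gives the minimum: 52.1 psf.

52.1 psf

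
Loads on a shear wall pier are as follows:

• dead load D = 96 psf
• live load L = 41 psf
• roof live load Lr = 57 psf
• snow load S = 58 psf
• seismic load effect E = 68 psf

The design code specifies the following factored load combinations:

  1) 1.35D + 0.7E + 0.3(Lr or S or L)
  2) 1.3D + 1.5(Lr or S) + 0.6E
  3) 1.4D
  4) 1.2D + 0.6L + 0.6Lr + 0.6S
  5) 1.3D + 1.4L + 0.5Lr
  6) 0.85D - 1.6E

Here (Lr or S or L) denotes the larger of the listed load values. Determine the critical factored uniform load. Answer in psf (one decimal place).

252.6 psf

(Lr or S or L) → S = 58 psf; (Lr or S) → S = 58 psf.
1) 1.35(96) + 0.7(68) + 0.3(58) = 129.6 + 47.6 + 17.4 = 194.6
2) 1.3(96) + 1.5(58) + 0.6(68) = 124.8 + 87.0 + 40.8 = 252.6
3) 1.4(96) = 134.4
4) 1.2(96) + 0.6(41) + 0.6(57) + 0.6(58) = 115.2 + 24.6 + 34.2 + 34.8 = 208.8
5) 1.3(96) + 1.4(41) + 0.5(57) = 124.8 + 57.4 + 28.5 = 210.7
6) 0.85(96) - 1.6(68) = 81.6 - 108.8 = -27.2
Maximum is from combination 2.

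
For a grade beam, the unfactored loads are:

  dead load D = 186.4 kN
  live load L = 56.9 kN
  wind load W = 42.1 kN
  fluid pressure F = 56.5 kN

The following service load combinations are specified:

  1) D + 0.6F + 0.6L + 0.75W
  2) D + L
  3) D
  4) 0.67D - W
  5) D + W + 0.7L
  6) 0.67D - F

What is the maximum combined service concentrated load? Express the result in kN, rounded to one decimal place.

286.0 kN

1) 1.0(186.4) + 0.6(56.5) + 0.6(56.9) + 0.75(42.1) = 186.4 + 33.9 + 34.1 + 31.6 = 286.0
2) 1.0(186.4) + 1.0(56.9) = 186.4 + 56.9 = 243.3
3) 1.0(186.4) = 186.4
4) 0.67(186.4) - 1.0(42.1) = 124.9 - 42.1 = 82.8
5) 1.0(186.4) + 1.0(42.1) + 0.7(56.9) = 186.4 + 42.1 + 39.8 = 268.3
6) 0.67(186.4) - 1.0(56.5) = 124.9 - 56.5 = 68.4
Combination 1 governs: P = 286.0 kN.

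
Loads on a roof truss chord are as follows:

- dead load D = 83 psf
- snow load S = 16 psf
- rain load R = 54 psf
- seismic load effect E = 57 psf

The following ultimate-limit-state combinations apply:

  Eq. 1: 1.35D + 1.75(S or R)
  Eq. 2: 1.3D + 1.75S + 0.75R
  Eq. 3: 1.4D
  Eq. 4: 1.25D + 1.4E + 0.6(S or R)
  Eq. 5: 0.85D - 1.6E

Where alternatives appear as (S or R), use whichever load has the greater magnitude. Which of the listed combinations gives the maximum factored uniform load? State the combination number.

(S or R) → R = 54 psf.
Eq. 1: 1.35(83) + 1.75(54) = 112.05 + 94.50 = 206.55
Eq. 2: 1.3(83) + 1.75(16) + 0.75(54) = 107.90 + 28.00 + 40.50 = 176.40
Eq. 3: 1.4(83) = 116.20
Eq. 4: 1.25(83) + 1.4(57) + 0.6(54) = 103.75 + 79.80 + 32.40 = 215.95
Eq. 5: 0.85(83) - 1.6(57) = 70.55 - 91.20 = -20.65
The largest value is 215.95 psf from combination 4.

Combination 4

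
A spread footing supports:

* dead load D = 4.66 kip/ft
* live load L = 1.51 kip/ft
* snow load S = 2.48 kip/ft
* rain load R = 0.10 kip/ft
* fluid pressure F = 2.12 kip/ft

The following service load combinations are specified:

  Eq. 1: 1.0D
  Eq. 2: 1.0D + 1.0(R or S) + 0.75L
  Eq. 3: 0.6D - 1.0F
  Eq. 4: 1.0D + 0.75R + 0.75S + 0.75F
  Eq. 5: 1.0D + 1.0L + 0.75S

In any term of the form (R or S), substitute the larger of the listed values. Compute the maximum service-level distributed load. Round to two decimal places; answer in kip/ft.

(R or S) → S = 2.48 kip/ft.
Eq. 1: 1.0(4.66) = 4.66
Eq. 2: 1.0(4.66) + 1.0(2.48) + 0.75(1.51) = 4.66 + 2.48 + 1.13 = 8.27
Eq. 3: 0.6(4.66) - 1.0(2.12) = 2.80 - 2.12 = 0.68
Eq. 4: 1.0(4.66) + 0.75(0.10) + 0.75(2.48) + 0.75(2.12) = 4.66 + 0.08 + 1.86 + 1.59 = 8.19
Eq. 5: 1.0(4.66) + 1.0(1.51) + 0.75(2.48) = 4.66 + 1.51 + 1.86 = 8.03
Combination 2 governs: w = 8.27 kip/ft.

8.27 kip/ft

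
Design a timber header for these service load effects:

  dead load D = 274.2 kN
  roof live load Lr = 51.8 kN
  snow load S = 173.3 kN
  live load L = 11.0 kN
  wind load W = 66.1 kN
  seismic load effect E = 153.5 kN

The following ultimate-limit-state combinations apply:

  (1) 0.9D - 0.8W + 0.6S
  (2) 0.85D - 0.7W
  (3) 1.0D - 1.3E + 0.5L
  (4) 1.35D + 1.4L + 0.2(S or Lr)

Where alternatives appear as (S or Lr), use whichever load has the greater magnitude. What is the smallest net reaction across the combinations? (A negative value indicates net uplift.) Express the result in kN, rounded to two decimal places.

(S or Lr) → S = 173.3 kN.
(1) 0.9(274.2) - 0.8(66.1) + 0.6(173.3) = 246.78 - 52.88 + 103.98 = 297.88
(2) 0.85(274.2) - 0.7(66.1) = 233.07 - 46.27 = 186.80
(3) 1.0(274.2) - 1.3(153.5) + 0.5(11.0) = 274.20 - 199.55 + 5.50 = 80.15
(4) 1.35(274.2) + 1.4(11.0) + 0.2(173.3) = 370.17 + 15.40 + 34.66 = 420.23
Combination 3 gives the minimum: 80.15 kN.

80.15 kN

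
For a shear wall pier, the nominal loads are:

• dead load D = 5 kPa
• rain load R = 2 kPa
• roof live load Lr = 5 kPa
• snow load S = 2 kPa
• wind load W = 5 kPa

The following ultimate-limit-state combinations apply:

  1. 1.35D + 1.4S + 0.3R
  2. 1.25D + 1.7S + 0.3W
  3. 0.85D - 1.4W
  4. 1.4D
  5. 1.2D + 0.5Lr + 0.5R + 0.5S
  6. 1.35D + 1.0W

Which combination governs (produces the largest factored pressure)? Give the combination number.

1. 1.35(5) + 1.4(2) + 0.3(2) = 6.75 + 2.80 + 0.60 = 10.15
2. 1.25(5) + 1.7(2) + 0.3(5) = 6.25 + 3.40 + 1.50 = 11.15
3. 0.85(5) - 1.4(5) = 4.25 - 7.00 = -2.75
4. 1.4(5) = 7.00
5. 1.2(5) + 0.5(5) + 0.5(2) + 0.5(2) = 6.00 + 2.50 + 1.00 + 1.00 = 10.50
6. 1.35(5) + 1.0(5) = 6.75 + 5.00 = 11.75
The largest value is 11.75 kPa from combination 6.

Combination 6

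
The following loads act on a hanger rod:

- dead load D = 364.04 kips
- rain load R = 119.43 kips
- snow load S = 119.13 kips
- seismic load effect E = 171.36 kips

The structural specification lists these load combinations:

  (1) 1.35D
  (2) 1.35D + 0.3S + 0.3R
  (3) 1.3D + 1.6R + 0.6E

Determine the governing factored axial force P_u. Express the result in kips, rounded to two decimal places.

767.16 kips

(1) 1.35(364.04) = 491.45
(2) 1.35(364.04) + 0.3(119.13) + 0.3(119.43) = 491.45 + 35.74 + 35.83 = 563.02
(3) 1.3(364.04) + 1.6(119.43) + 0.6(171.36) = 473.25 + 191.09 + 102.82 = 767.16
Maximum is from combination 3.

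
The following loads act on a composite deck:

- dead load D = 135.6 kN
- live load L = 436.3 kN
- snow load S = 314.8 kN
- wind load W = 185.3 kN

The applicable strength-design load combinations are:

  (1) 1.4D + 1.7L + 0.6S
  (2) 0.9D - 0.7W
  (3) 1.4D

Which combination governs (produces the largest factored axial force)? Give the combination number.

Combination 1

(1) 1.4(135.6) + 1.7(436.3) + 0.6(314.8) = 189.8 + 741.7 + 188.9 = 1120.4
(2) 0.9(135.6) - 0.7(185.3) = 122.0 - 129.7 = -7.7
(3) 1.4(135.6) = 189.8
The largest value is 1120.4 kN from combination 1.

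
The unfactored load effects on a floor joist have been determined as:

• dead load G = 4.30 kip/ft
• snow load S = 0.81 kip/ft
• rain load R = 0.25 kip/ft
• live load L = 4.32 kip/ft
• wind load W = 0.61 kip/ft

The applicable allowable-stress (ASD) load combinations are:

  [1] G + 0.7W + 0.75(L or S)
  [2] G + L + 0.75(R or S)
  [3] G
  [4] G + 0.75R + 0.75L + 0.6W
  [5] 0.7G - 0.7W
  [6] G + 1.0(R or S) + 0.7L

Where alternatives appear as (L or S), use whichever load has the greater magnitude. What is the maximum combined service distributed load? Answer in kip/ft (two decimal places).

(L or S) → L = 4.32 kip/ft; (R or S) → S = 0.81 kip/ft.
[1] 1.0(4.30) + 0.7(0.61) + 0.75(4.32) = 4.30 + 0.43 + 3.24 = 7.97
[2] 1.0(4.30) + 1.0(4.32) + 0.75(0.81) = 4.30 + 4.32 + 0.61 = 9.23
[3] 1.0(4.30) = 4.30
[4] 1.0(4.30) + 0.75(0.25) + 0.75(4.32) + 0.6(0.61) = 8.09
[5] 0.7(4.30) - 0.7(0.61) = 3.01 - 0.43 = 2.58
[6] 1.0(4.30) + 1.0(0.81) + 0.7(4.32) = 4.30 + 0.81 + 3.02 = 8.13
Combination 2 governs: w = 9.23 kip/ft.

9.23 kip/ft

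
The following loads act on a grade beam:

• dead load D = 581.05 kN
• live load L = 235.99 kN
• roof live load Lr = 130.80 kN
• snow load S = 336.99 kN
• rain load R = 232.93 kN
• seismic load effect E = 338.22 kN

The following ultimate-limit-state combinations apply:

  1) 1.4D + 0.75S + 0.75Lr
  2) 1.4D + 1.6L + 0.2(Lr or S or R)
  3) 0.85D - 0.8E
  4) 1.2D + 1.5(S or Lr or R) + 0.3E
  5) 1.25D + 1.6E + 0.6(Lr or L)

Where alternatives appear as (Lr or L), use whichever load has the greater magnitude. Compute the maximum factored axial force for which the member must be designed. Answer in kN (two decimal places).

(Lr or S or R) → S = 336.99 kN; (S or Lr or R) → S = 336.99 kN; (Lr or L) → L = 235.99 kN.
1) 1.4(581.05) + 0.75(336.99) + 0.75(130.80) = 813.47 + 252.74 + 98.10 = 1164.31
2) 1.4(581.05) + 1.6(235.99) + 0.2(336.99) = 813.47 + 377.58 + 67.40 = 1258.45
3) 0.85(581.05) - 0.8(338.22) = 223.32
4) 1.2(581.05) + 1.5(336.99) + 0.3(338.22) = 1304.21
5) 1.25(581.05) + 1.6(338.22) + 0.6(235.99) = 1409.06
Maximum is from combination 5.

1409.06 kN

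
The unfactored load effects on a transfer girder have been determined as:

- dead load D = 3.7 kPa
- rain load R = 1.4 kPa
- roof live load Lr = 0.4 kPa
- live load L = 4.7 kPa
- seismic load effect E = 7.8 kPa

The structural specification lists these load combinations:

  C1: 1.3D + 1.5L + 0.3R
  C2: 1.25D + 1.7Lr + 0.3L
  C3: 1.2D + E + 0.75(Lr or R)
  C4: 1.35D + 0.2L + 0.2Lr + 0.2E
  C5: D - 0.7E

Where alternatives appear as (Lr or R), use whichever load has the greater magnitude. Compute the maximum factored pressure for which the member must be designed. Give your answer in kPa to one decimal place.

(Lr or R) → R = 1.4 kPa.
C1: 1.3(3.7) + 1.5(4.7) + 0.3(1.4) = 4.8 + 7.1 + 0.4 = 12.3
C2: 1.25(3.7) + 1.7(0.4) + 0.3(4.7) = 4.6 + 0.7 + 1.4 = 6.7
C3: 1.2(3.7) + 1.0(7.8) + 0.75(1.4) = 4.4 + 7.8 + 1.1 = 13.3
C4: 1.35(3.7) + 0.2(4.7) + 0.2(0.4) + 0.2(7.8) = 5.0 + 0.9 + 0.1 + 1.6 = 7.6
C5: 1.0(3.7) - 0.7(7.8) = 3.7 - 5.5 = -1.8
Maximum is from combination 3.

13.3 kPa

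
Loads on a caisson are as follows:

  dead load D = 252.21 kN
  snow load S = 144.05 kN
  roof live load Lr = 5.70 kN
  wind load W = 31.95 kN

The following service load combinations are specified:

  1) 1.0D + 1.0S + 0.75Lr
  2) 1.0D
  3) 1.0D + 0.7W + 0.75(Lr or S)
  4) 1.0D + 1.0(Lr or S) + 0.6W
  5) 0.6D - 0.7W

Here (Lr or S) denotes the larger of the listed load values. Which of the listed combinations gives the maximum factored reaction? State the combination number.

(Lr or S) → S = 144.05 kN.
1) 1.0(252.21) + 1.0(144.05) + 0.75(5.70) = 400.54
2) 1.0(252.21) = 252.21
3) 1.0(252.21) + 0.7(31.95) + 0.75(144.05) = 382.61
4) 1.0(252.21) + 1.0(144.05) + 0.6(31.95) = 415.43
5) 0.6(252.21) - 0.7(31.95) = 128.96
The largest value is 415.43 kN from combination 4.

Combination 4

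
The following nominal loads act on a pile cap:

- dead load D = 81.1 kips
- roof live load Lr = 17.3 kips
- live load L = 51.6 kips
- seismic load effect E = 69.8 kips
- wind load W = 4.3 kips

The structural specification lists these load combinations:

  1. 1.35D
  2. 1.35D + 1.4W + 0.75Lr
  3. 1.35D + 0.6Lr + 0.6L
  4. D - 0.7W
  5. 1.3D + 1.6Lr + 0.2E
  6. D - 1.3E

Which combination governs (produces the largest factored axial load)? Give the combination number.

1. 1.35(81.1) = 109.5
2. 1.35(81.1) + 1.4(4.3) + 0.75(17.3) = 109.5 + 6.0 + 13.0 = 128.5
3. 1.35(81.1) + 0.6(17.3) + 0.6(51.6) = 150.8
4. 1.0(81.1) - 0.7(4.3) = 81.1 - 3.0 = 78.1
5. 1.3(81.1) + 1.6(17.3) + 0.2(69.8) = 105.4 + 27.7 + 14.0 = 147.1
6. 1.0(81.1) - 1.3(69.8) = 81.1 - 90.7 = -9.6
The largest value is 150.8 kips from combination 3.

Combination 3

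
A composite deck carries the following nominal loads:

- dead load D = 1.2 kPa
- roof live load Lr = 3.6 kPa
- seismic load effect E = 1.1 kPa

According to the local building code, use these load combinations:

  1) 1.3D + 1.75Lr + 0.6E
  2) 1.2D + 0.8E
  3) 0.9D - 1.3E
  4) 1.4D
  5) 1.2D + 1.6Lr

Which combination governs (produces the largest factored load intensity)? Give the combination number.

1) 1.3(1.2) + 1.75(3.6) + 0.6(1.1) = 8.5
2) 1.2(1.2) + 0.8(1.1) = 1.4 + 0.9 = 2.3
3) 0.9(1.2) - 1.3(1.1) = -0.4
4) 1.4(1.2) = 1.7
5) 1.2(1.2) + 1.6(3.6) = 1.4 + 5.8 = 7.2
The largest value is 8.5 kPa from combination 1.

Combination 1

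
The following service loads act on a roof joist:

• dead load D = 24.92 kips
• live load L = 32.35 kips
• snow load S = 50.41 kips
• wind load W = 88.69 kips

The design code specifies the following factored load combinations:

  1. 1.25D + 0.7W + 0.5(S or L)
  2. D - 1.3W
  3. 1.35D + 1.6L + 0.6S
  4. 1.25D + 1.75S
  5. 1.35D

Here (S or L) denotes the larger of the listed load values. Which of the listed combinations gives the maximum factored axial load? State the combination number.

Combination 4

(S or L) → S = 50.41 kips.
1. 1.25(24.92) + 0.7(88.69) + 0.5(50.41) = 31.15 + 62.08 + 25.21 = 118.44
2. 1.0(24.92) - 1.3(88.69) = 24.92 - 115.30 = -90.38
3. 1.35(24.92) + 1.6(32.35) + 0.6(50.41) = 33.64 + 51.76 + 30.25 = 115.65
4. 1.25(24.92) + 1.75(50.41) = 31.15 + 88.22 = 119.37
5. 1.35(24.92) = 33.64
The largest value is 119.37 kips from combination 4.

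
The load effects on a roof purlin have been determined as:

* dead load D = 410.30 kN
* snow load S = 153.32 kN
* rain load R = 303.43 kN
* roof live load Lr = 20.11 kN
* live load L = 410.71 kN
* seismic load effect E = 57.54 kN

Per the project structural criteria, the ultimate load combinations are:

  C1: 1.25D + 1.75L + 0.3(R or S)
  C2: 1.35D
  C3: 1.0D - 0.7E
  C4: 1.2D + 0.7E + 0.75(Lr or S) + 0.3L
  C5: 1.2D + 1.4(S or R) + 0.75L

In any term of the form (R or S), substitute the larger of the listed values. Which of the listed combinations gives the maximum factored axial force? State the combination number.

Combination 1

(R or S) → R = 303.43 kN; (Lr or S) → S = 153.32 kN; (S or R) → R = 303.43 kN.
C1: 1.25(410.30) + 1.75(410.71) + 0.3(303.43) = 1322.65
C2: 1.35(410.30) = 553.91
C3: 1.0(410.30) - 0.7(57.54) = 370.02
C4: 1.2(410.30) + 0.7(57.54) + 0.75(153.32) + 0.3(410.71) = 770.84
C5: 1.2(410.30) + 1.4(303.43) + 0.75(410.71) = 1225.19
The largest value is 1322.65 kN from combination 1.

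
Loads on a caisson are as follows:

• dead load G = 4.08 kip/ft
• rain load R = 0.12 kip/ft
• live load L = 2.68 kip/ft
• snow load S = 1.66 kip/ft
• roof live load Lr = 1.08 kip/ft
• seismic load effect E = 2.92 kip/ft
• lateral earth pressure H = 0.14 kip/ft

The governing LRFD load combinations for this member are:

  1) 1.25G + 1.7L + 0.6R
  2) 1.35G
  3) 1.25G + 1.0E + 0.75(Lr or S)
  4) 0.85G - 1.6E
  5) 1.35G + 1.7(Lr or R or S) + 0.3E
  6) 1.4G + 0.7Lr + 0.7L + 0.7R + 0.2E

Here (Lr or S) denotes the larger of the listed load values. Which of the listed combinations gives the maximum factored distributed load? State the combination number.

(Lr or S) → S = 1.66 kip/ft; (Lr or R or S) → S = 1.66 kip/ft.
1) 1.25(4.08) + 1.7(2.68) + 0.6(0.12) = 5.10 + 4.56 + 0.07 = 9.73
2) 1.35(4.08) = 5.51
3) 1.25(4.08) + 1.0(2.92) + 0.75(1.66) = 5.10 + 2.92 + 1.25 = 9.27
4) 0.85(4.08) - 1.6(2.92) = 3.47 - 4.67 = -1.20
5) 1.35(4.08) + 1.7(1.66) + 0.3(2.92) = 5.51 + 2.82 + 0.88 = 9.21
6) 1.4(4.08) + 0.7(1.08) + 0.7(2.68) + 0.7(0.12) + 0.2(2.92) = 5.71 + 0.76 + 1.88 + 0.08 + 0.58 = 9.01
The largest value is 9.73 kip/ft from combination 1.

Combination 1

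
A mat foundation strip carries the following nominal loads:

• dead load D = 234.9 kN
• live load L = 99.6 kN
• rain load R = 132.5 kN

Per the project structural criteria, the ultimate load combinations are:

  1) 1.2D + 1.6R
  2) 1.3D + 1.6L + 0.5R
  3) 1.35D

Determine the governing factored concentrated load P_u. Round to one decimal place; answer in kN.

531.0 kN

1) 1.2(234.9) + 1.6(132.5) = 493.9
2) 1.3(234.9) + 1.6(99.6) + 0.5(132.5) = 531.0
3) 1.35(234.9) = 317.1
Maximum is from combination 2.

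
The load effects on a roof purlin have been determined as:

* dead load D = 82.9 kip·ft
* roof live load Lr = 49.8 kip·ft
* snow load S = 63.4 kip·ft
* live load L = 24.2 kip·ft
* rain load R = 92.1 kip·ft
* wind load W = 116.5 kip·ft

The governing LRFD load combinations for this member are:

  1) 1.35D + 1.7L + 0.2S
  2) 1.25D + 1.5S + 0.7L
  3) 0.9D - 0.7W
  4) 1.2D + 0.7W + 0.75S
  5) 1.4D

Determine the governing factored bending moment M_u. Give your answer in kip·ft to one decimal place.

1) 1.35(82.9) + 1.7(24.2) + 0.2(63.4) = 111.9 + 41.1 + 12.7 = 165.7
2) 1.25(82.9) + 1.5(63.4) + 0.7(24.2) = 215.7
3) 0.9(82.9) - 0.7(116.5) = -6.9
4) 1.2(82.9) + 0.7(116.5) + 0.75(63.4) = 228.6
5) 1.4(82.9) = 116.1
The controlling combination is 4, giving 228.6 kip·ft.

228.6 kip·ft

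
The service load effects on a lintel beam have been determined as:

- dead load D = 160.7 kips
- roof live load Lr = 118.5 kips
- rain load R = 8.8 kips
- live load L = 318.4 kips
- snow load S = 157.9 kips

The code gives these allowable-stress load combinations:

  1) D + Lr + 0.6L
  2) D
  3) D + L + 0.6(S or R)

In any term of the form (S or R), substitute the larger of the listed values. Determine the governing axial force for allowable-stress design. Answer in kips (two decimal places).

573.84 kips

(S or R) → S = 157.9 kips.
1) 1.0(160.7) + 1.0(118.5) + 0.6(318.4) = 470.24
2) 1.0(160.7) = 160.70
3) 1.0(160.7) + 1.0(318.4) + 0.6(157.9) = 573.84
Maximum is from combination 3.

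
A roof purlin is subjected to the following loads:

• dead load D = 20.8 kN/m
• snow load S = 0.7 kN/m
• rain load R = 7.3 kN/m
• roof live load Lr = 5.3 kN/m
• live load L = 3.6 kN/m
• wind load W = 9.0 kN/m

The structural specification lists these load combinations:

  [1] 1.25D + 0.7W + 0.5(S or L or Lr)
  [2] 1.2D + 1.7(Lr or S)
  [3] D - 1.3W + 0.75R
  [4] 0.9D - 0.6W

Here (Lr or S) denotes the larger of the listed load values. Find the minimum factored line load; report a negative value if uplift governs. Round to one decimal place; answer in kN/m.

(S or L or Lr) → Lr = 5.3 kN/m; (Lr or S) → Lr = 5.3 kN/m.
[1] 1.25(20.8) + 0.7(9.0) + 0.5(5.3) = 26.0 + 6.3 + 2.7 = 35.0
[2] 1.2(20.8) + 1.7(5.3) = 25.0 + 9.0 = 34.0
[3] 1.0(20.8) - 1.3(9.0) + 0.75(7.3) = 20.8 - 11.7 + 5.5 = 14.6
[4] 0.9(20.8) - 0.6(9.0) = 18.7 - 5.4 = 13.3
Combination 4 gives the minimum: 13.3 kN/m.

13.3 kN/m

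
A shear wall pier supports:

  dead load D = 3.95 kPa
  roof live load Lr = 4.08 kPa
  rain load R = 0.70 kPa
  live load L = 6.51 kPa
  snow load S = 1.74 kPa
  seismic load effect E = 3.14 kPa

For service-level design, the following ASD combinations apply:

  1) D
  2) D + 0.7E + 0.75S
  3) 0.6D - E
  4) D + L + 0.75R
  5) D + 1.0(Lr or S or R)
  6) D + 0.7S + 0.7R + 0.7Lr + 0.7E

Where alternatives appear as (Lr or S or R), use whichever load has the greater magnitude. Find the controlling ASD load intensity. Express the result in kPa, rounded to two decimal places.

10.99 kPa

(Lr or S or R) → Lr = 4.08 kPa.
1) 1.0(3.95) = 3.95
2) 1.0(3.95) + 0.7(3.14) + 0.75(1.74) = 7.45
3) 0.6(3.95) - 1.0(3.14) = 2.37 - 3.14 = -0.77
4) 1.0(3.95) + 1.0(6.51) + 0.75(0.70) = 3.95 + 6.51 + 0.53 = 10.99
5) 1.0(3.95) + 1.0(4.08) = 3.95 + 4.08 = 8.03
6) 1.0(3.95) + 0.7(1.74) + 0.7(0.70) + 0.7(4.08) + 0.7(3.14) = 10.71
The controlling combination is 4, giving 10.99 kPa.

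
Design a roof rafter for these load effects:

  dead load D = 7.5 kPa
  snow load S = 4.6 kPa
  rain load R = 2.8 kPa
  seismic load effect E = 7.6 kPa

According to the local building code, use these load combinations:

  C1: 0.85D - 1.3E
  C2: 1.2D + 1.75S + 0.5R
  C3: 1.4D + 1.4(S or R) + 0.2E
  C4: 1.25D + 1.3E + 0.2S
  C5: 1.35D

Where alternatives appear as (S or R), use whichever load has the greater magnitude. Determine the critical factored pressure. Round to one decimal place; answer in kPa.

20.2 kPa

(S or R) → S = 4.6 kPa.
C1: 0.85(7.5) - 1.3(7.6) = -3.5
C2: 1.2(7.5) + 1.75(4.6) + 0.5(2.8) = 18.5
C3: 1.4(7.5) + 1.4(4.6) + 0.2(7.6) = 18.5
C4: 1.25(7.5) + 1.3(7.6) + 0.2(4.6) = 20.2
C5: 1.35(7.5) = 10.1
Maximum is from combination 4.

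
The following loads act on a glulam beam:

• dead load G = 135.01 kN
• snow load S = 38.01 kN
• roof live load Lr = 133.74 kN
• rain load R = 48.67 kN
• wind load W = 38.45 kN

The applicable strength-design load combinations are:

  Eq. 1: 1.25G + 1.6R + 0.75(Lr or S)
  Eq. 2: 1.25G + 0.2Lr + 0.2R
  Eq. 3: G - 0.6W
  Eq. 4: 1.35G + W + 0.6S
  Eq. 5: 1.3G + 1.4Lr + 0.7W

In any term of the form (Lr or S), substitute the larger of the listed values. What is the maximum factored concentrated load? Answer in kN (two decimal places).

389.66 kN

(Lr or S) → Lr = 133.74 kN.
Eq. 1: 1.25(135.01) + 1.6(48.67) + 0.75(133.74) = 346.94
Eq. 2: 1.25(135.01) + 0.2(133.74) + 0.2(48.67) = 205.24
Eq. 3: 1.0(135.01) - 0.6(38.45) = 111.94
Eq. 4: 1.35(135.01) + 1.0(38.45) + 0.6(38.01) = 243.52
Eq. 5: 1.3(135.01) + 1.4(133.74) + 0.7(38.45) = 389.66
The controlling combination is 5, giving 389.66 kN.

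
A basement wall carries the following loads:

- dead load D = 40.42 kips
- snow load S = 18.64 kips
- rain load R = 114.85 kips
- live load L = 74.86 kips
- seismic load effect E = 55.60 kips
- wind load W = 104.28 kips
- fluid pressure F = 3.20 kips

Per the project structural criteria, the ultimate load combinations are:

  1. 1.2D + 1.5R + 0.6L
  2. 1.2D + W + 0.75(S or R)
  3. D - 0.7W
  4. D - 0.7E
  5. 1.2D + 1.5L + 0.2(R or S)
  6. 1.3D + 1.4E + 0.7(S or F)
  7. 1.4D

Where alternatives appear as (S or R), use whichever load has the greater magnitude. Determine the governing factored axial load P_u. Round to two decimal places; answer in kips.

265.70 kips

(S or R) → R = 114.85 kips; (R or S) → R = 114.85 kips; (S or F) → S = 18.64 kips.
1. 1.2(40.42) + 1.5(114.85) + 0.6(74.86) = 48.50 + 172.28 + 44.92 = 265.70
2. 1.2(40.42) + 1.0(104.28) + 0.75(114.85) = 48.50 + 104.28 + 86.14 = 238.92
3. 1.0(40.42) - 0.7(104.28) = 40.42 - 73.00 = -32.58
4. 1.0(40.42) - 0.7(55.60) = 40.42 - 38.92 = 1.50
5. 1.2(40.42) + 1.5(74.86) + 0.2(114.85) = 48.50 + 112.29 + 22.97 = 183.76
6. 1.3(40.42) + 1.4(55.60) + 0.7(18.64) = 143.43
7. 1.4(40.42) = 56.59
The controlling combination is 1, giving 265.70 kips.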